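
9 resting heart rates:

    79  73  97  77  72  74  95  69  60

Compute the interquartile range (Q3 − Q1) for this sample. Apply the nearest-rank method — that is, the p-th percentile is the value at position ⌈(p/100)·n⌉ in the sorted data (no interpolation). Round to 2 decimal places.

7.00

Sorted: 60, 69, 72, 73, 74, 77, 79, 95, 97.
n = 9.
P25: rank ⌈25/100·9⌉ = 3 → 72.
P75: rank ⌈75/100·9⌉ = 7 → 79.
Difference: 79 − 72 = 7.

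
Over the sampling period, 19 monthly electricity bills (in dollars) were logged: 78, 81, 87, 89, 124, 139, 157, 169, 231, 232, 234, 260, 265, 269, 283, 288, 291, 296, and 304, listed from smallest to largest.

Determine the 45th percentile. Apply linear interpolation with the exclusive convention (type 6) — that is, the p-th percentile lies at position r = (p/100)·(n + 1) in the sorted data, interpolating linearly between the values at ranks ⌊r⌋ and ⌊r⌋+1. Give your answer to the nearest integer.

n = 19.
r = (45/100)·(19 + 1) = 9.
r is an integer, so P45 is the value at rank 9: 231.

231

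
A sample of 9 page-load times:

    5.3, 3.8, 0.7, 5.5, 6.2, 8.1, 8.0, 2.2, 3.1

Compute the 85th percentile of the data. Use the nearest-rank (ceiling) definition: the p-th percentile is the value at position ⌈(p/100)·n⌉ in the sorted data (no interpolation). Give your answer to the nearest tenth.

8.0

Sorted: 0.7, 2.2, 3.1, 3.8, 5.3, 5.5, 6.2, 8.0, 8.1.
n = 9.
Position = ⌈85/100 · 9⌉ = ⌈7.65⌉ = 8.
The value at rank 8 is 8.0.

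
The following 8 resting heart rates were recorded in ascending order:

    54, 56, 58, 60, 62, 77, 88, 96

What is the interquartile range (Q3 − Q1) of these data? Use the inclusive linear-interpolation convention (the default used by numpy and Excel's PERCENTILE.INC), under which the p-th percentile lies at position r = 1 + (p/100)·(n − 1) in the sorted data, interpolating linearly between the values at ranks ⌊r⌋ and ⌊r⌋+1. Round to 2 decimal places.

n = 8.
P25: r = 2.75; ranks 2–3 are 56, 58; interpolating gives 57.5.
P75: r = 6.25; ranks 6–7 are 77, 88; interpolating gives 79.75.
Difference: 79.75 − 57.5 = 22.25.

22.25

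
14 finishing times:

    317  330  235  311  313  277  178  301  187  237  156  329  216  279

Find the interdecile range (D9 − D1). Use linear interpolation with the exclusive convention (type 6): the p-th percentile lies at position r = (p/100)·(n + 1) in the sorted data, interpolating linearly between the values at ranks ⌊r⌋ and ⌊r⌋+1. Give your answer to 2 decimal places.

162.50

Sorted: 156, 178, 187, 216, 235, 237, 277, 279, 301, 311, 313, 317, 329, 330.
n = 14.
P10: r = 1.5; ranks 1–2 are 156, 178; interpolating gives 167.
P90: r = 13.5; ranks 13–14 are 329, 330; interpolating gives 329.5.
Difference: 329.5 − 167 = 162.5.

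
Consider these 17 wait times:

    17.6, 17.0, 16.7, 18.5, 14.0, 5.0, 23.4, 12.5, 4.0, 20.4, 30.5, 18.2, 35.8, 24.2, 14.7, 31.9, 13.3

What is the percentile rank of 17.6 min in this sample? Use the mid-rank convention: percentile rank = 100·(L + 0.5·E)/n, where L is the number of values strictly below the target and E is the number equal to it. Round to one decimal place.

50.0

Sorted: 4.0, 5.0, 12.5, 13.3, 14.0, 14.7, 16.7, 17.0, 17.6, 18.2, 18.5, 20.4, 23.4, 24.2, 30.5, 31.9, 35.8.
Count below 17.6: L = 8; count equal: E = 1; n = 17.
Percentile rank = 100·(8 + 0.5·1)/17 = 100·8.5/17 = 50.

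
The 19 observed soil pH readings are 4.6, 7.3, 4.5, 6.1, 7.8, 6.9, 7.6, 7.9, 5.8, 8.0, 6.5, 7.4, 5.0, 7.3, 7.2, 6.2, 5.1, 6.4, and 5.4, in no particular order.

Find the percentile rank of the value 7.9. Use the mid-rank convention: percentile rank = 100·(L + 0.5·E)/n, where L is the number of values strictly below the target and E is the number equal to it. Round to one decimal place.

Sorted: 4.5, 4.6, 5.0, 5.1, 5.4, 5.8, 6.1, 6.2, 6.4, 6.5, 6.9, 7.2, 7.3, 7.3, 7.4, 7.6, 7.8, 7.9, 8.0.
Count below 7.9: L = 17; count equal: E = 1; n = 19.
Percentile rank = 100·(17 + 0.5·1)/19 = 100·17.5/19 = 92.11.

92.1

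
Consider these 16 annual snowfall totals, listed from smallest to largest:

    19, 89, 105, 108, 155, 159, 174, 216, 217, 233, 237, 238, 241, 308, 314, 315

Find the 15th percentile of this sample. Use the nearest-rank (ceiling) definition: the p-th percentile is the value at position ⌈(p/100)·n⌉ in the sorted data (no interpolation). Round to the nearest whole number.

n = 16.
Position = ⌈15/100 · 16⌉ = ⌈2.4⌉ = 3.
The value at rank 3 is 105.

105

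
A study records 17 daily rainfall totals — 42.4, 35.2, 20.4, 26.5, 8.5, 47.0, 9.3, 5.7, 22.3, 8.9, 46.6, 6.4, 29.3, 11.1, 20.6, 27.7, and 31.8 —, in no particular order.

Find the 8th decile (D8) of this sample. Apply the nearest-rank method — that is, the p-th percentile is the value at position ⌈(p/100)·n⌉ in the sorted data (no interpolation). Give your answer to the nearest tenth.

Sorted: 5.7, 6.4, 8.5, 8.9, 9.3, 11.1, 20.4, 20.6, 22.3, 26.5, 27.7, 29.3, 31.8, 35.2, 42.4, 46.6, 47.0.
n = 17.
Position = ⌈80/100 · 17⌉ = ⌈13.6⌉ = 14.
The value at rank 14 is 35.2.

35.2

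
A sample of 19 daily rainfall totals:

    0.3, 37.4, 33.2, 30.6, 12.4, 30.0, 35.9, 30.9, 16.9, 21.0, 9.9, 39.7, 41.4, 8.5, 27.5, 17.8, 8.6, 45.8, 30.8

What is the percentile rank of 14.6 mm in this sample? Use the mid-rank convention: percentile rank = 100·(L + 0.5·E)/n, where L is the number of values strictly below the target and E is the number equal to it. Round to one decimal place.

26.3

Sorted: 0.3, 8.5, 8.6, 9.9, 12.4, 16.9, 17.8, 21.0, 27.5, 30.0, 30.6, 30.8, 30.9, 33.2, 35.9, 37.4, 39.7, 41.4, 45.8.
Count below 14.6: L = 5; count equal: E = 0; n = 19.
Percentile rank = 100·(5 + 0.5·0)/19 = 100·5/19 = 26.32.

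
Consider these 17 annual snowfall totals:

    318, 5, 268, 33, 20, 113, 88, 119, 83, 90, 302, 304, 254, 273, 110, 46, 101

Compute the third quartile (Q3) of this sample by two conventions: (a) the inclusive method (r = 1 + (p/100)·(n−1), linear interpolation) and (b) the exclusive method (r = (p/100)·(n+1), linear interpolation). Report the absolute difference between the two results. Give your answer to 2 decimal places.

Sorted: 5, 20, 33, 46, 83, 88, 90, 101, 110, 113, 119, 254, 268, 273, 302, 304, 318.
n = 17.
(a) r = 13 → value at rank 13 = 268.
(b) r = 13.5; between ranks 13 (268) and 14 (273): 270.5.
|268 − 270.5| = 2.5.

2.50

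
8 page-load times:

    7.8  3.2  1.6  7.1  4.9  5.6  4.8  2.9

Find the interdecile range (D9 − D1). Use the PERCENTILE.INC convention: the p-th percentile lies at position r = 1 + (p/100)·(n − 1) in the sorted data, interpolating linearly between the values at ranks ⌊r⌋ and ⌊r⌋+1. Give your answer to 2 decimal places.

4.80

Sorted: 1.6, 2.9, 3.2, 4.8, 4.9, 5.6, 7.1, 7.8.
n = 8.
P10: r = 1.7; ranks 1–2 are 1.6, 2.9; interpolating gives 2.51.
P90: r = 7.3; ranks 7–8 are 7.1, 7.8; interpolating gives 7.31.
Difference: 7.31 − 2.51 = 4.8.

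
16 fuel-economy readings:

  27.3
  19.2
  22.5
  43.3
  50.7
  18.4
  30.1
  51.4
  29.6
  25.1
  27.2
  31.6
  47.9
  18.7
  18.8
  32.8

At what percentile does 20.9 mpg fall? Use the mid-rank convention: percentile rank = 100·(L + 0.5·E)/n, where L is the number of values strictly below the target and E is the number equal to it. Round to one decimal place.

25.0

Sorted: 18.4, 18.7, 18.8, 19.2, 22.5, 25.1, 27.2, 27.3, 29.6, 30.1, 31.6, 32.8, 43.3, 47.9, 50.7, 51.4.
Count below 20.9: L = 4; count equal: E = 0; n = 16.
Percentile rank = 100·(4 + 0.5·0)/16 = 100·4/16 = 25.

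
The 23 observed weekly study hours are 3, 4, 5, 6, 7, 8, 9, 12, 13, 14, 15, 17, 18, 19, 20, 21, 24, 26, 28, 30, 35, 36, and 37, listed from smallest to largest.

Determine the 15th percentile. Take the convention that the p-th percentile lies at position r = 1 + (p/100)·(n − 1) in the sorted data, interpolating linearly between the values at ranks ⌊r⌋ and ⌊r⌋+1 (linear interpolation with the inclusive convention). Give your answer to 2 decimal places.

6.30

n = 23.
r = 1 + (15/100)·(23 − 1) = 1 + 3.3 = 4.3.
Rank 4 is 6 and rank 5 is 7.
Interpolate: 6 + 0.3·(7 − 6) = 6 + 0.3·1 = 6.3.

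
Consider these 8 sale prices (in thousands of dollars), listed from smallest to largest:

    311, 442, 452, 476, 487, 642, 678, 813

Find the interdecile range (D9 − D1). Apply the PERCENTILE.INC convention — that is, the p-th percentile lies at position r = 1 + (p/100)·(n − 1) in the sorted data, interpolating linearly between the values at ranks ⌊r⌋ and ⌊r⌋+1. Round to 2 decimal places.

n = 8.
P10: r = 1.7; ranks 1–2 are 311, 442; interpolating gives 402.7.
P90: r = 7.3; ranks 7–8 are 678, 813; interpolating gives 718.5.
Difference: 718.5 − 402.7 = 315.8.

315.80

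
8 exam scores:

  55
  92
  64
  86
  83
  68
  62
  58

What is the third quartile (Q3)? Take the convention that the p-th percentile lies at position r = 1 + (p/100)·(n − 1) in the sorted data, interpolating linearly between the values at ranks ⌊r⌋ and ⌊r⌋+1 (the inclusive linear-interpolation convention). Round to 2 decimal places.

83.75

Sorted: 55, 58, 62, 64, 68, 83, 86, 92.
n = 8.
r = 1 + (75/100)·(8 − 1) = 1 + 5.25 = 6.25.
Rank 6 is 83 and rank 7 is 86.
Interpolate: 83 + 0.25·(86 − 83) = 83 + 0.25·3 = 83.75.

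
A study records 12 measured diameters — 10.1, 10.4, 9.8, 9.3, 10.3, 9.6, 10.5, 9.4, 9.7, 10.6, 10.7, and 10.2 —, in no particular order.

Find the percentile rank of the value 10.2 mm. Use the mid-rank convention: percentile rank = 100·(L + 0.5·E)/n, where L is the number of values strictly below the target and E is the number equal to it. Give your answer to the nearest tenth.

54.2

Sorted: 9.3, 9.4, 9.6, 9.7, 9.8, 10.1, 10.2, 10.3, 10.4, 10.5, 10.6, 10.7.
Count below 10.2: L = 6; count equal: E = 1; n = 12.
Percentile rank = 100·(6 + 0.5·1)/12 = 100·6.5/12 = 54.17.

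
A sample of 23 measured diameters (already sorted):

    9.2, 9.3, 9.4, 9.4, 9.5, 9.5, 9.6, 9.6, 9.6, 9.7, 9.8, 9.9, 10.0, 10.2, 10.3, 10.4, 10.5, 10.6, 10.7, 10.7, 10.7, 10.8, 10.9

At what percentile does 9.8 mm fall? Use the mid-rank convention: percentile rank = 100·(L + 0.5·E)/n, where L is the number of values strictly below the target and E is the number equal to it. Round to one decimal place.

Count below 9.8: L = 10; count equal: E = 1; n = 23.
Percentile rank = 100·(10 + 0.5·1)/23 = 100·10.5/23 = 45.65.

45.7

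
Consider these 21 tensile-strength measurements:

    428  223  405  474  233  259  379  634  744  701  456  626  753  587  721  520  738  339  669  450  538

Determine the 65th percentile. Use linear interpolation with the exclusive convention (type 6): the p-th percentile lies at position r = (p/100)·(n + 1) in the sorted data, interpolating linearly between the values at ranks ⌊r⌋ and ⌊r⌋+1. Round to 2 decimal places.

Sorted: 223, 233, 259, 339, 379, 405, 428, 450, 456, 474, 520, 538, 587, 626, 634, 669, 701, 721, 738, 744, 753.
n = 21.
r = (65/100)·(21 + 1) = 14.3.
Rank 14 is 626 and rank 15 is 634.
Interpolate: 626 + 0.3·(634 − 626) = 626 + 0.3·8 = 628.4.

628.40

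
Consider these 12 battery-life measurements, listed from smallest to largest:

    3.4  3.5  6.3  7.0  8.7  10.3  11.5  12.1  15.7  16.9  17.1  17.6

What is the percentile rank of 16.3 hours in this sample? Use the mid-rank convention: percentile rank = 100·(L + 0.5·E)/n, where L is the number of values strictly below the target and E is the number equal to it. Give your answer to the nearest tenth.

75.0

Count below 16.3: L = 9; count equal: E = 0; n = 12.
Percentile rank = 100·(9 + 0.5·0)/12 = 100·9/12 = 75.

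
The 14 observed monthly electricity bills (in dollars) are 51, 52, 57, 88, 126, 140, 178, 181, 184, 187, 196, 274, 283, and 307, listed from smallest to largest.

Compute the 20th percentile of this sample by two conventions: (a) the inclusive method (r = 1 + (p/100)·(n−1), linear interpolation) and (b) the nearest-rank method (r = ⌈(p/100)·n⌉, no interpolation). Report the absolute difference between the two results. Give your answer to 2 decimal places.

n = 14.
(a) r = 3.6; between ranks 3 (57) and 4 (88): 75.6.
(b) the nearest-rank method: rank 3 → 57.
|75.6 − 57| = 18.6.

18.60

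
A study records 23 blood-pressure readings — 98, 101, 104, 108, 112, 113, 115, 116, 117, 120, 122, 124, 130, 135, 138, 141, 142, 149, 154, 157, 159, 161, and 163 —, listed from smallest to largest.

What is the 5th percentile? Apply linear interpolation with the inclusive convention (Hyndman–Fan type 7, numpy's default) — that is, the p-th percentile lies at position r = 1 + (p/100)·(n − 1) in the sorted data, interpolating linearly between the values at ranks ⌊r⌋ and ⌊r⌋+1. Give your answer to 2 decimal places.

n = 23.
r = 1 + (5/100)·(23 − 1) = 1 + 1.1 = 2.1.
Rank 2 is 101 and rank 3 is 104.
Interpolate: 101 + 0.1·(104 − 101) = 101 + 0.1·3 = 101.3.

101.30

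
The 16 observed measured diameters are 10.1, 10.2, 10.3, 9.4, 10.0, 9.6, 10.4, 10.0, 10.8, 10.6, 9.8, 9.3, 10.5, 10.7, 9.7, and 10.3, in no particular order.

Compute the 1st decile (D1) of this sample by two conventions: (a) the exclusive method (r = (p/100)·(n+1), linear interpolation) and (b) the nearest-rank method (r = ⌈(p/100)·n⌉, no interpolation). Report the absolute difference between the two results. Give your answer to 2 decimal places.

Sorted: 9.3, 9.4, 9.6, 9.7, 9.8, 10.0, 10.0, 10.1, 10.2, 10.3, 10.3, 10.4, 10.5, 10.6, 10.7, 10.8.
n = 16.
(a) r = 1.7; between ranks 1 (9.3) and 2 (9.4): 9.37.
(b) the nearest-rank method: rank 2 → 9.4.
|9.37 − 9.4| = 0.03.

0.03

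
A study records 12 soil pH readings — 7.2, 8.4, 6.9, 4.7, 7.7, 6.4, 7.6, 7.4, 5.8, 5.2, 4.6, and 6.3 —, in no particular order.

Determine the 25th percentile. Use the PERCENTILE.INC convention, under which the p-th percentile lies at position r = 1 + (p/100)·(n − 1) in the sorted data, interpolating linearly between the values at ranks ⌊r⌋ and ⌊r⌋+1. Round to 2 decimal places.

Sorted: 4.6, 4.7, 5.2, 5.8, 6.3, 6.4, 6.9, 7.2, 7.4, 7.6, 7.7, 8.4.
n = 12.
r = 1 + (25/100)·(12 − 1) = 1 + 2.75 = 3.75.
Rank 3 is 5.2 and rank 4 is 5.8.
Interpolate: 5.2 + 0.75·(5.8 − 5.2) = 5.2 + 0.75·0.6 = 5.65.

5.65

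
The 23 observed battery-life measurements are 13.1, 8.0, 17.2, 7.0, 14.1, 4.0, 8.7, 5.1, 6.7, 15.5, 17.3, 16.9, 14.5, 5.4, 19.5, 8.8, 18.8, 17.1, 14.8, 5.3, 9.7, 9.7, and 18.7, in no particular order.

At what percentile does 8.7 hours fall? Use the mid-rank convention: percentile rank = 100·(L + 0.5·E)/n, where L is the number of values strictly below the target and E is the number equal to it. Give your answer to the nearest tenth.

Sorted: 4.0, 5.1, 5.3, 5.4, 6.7, 7.0, 8.0, 8.7, 8.8, 9.7, 9.7, 13.1, 14.1, 14.5, 14.8, 15.5, 16.9, 17.1, 17.2, 17.3, 18.7, 18.8, 19.5.
Count below 8.7: L = 7; count equal: E = 1; n = 23.
Percentile rank = 100·(7 + 0.5·1)/23 = 100·7.5/23 = 32.61.

32.6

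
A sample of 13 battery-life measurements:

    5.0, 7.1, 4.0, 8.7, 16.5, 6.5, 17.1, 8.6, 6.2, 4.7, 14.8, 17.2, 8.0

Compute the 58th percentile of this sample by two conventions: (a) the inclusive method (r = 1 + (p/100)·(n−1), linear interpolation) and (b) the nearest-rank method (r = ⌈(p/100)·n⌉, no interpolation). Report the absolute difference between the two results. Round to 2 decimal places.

0.02

Sorted: 4.0, 4.7, 5.0, 6.2, 6.5, 7.1, 8.0, 8.6, 8.7, 14.8, 16.5, 17.1, 17.2.
n = 13.
(a) r = 7.96; between ranks 7 (8.0) and 8 (8.6): 8.576.
(b) the nearest-rank method: rank 8 → 8.6.
|8.576 − 8.6| = 0.024.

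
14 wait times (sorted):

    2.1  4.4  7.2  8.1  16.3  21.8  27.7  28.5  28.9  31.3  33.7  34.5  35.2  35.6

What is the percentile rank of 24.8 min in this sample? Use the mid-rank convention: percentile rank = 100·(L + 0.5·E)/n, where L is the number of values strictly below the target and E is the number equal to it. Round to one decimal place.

Count below 24.8: L = 6; count equal: E = 0; n = 14.
Percentile rank = 100·(6 + 0.5·0)/14 = 100·6/14 = 42.86.

42.9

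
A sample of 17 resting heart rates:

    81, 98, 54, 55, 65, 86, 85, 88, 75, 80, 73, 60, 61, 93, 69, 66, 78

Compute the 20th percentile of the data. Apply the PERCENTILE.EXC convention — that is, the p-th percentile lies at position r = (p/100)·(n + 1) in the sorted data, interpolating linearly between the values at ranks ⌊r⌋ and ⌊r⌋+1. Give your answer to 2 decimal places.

60.60

Sorted: 54, 55, 60, 61, 65, 66, 69, 73, 75, 78, 80, 81, 85, 86, 88, 93, 98.
n = 17.
r = (20/100)·(17 + 1) = 3.6.
Rank 3 is 60 and rank 4 is 61.
Interpolate: 60 + 0.6·(61 − 60) = 60 + 0.6·1 = 60.6.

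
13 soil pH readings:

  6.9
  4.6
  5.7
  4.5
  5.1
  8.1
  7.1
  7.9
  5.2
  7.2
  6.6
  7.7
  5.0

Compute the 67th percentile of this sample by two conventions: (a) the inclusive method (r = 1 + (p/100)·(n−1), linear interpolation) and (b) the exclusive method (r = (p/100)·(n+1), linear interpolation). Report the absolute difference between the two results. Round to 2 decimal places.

Sorted: 4.5, 4.6, 5.0, 5.1, 5.2, 5.7, 6.6, 6.9, 7.1, 7.2, 7.7, 7.9, 8.1.
n = 13.
(a) r = 9.04; between ranks 9 (7.1) and 10 (7.2): 7.104.
(b) r = 9.38; between ranks 9 (7.1) and 10 (7.2): 7.138.
|7.104 − 7.138| = 0.034.

0.03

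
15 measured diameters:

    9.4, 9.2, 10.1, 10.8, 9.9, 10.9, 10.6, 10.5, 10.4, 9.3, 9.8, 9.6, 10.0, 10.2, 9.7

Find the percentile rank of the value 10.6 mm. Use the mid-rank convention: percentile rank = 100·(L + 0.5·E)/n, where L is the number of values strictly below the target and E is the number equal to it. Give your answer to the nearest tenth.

83.3

Sorted: 9.2, 9.3, 9.4, 9.6, 9.7, 9.8, 9.9, 10.0, 10.1, 10.2, 10.4, 10.5, 10.6, 10.8, 10.9.
Count below 10.6: L = 12; count equal: E = 1; n = 15.
Percentile rank = 100·(12 + 0.5·1)/15 = 100·12.5/15 = 83.33.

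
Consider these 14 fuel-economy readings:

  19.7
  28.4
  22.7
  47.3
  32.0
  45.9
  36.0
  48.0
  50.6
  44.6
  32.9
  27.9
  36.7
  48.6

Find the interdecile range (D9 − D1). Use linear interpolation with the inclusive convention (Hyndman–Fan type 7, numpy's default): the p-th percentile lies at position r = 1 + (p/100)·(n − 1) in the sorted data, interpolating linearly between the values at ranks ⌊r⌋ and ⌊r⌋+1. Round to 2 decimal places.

24.16

Sorted: 19.7, 22.7, 27.9, 28.4, 32.0, 32.9, 36.0, 36.7, 44.6, 45.9, 47.3, 48.0, 48.6, 50.6.
n = 14.
P10: r = 2.3; ranks 2–3 are 22.7, 27.9; interpolating gives 24.26.
P90: r = 12.7; ranks 12–13 are 48.0, 48.6; interpolating gives 48.42.
Difference: 48.42 − 24.26 = 24.16.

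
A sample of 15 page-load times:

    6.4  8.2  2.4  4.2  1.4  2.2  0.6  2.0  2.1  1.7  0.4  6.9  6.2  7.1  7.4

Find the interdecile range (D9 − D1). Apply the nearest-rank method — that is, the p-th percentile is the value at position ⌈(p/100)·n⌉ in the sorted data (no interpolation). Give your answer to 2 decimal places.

Sorted: 0.4, 0.6, 1.4, 1.7, 2.0, 2.1, 2.2, 2.4, 4.2, 6.2, 6.4, 6.9, 7.1, 7.4, 8.2.
n = 15.
P10: rank ⌈10/100·15⌉ = 2 → 0.6.
P90: rank ⌈90/100·15⌉ = 14 → 7.4.
Difference: 7.4 − 0.6 = 6.8.

6.80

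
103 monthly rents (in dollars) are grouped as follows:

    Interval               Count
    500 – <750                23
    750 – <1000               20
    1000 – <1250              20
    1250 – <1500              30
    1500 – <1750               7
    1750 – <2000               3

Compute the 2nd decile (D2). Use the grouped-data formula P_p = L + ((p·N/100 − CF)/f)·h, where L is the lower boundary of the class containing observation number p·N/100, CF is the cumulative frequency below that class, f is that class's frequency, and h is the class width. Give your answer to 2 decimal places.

N = 103; target position k = 20/100 · 103 = 20.6.
Cumulative frequencies: 23, 43, 63, 93, 100, 103.
Observation 20.6 falls in the class 500 – <750.
L = 500, CF = 0, f = 23, h = 250.
P20 = 500 + ((20.6 − 0)/23)·250 = 500 + 223.913 = 723.913.

723.91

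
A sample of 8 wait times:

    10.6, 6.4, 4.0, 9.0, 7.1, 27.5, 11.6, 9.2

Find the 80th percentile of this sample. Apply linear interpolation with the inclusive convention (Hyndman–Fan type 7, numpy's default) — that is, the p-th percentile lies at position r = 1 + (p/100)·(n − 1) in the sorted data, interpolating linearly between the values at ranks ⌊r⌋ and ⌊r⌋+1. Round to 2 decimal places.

Sorted: 4.0, 6.4, 7.1, 9.0, 9.2, 10.6, 11.6, 27.5.
n = 8.
r = 1 + (80/100)·(8 − 1) = 1 + 5.6 = 6.6.
Rank 6 is 10.6 and rank 7 is 11.6.
Interpolate: 10.6 + 0.6·(11.6 − 10.6) = 10.6 + 0.6·1 = 11.2.

11.20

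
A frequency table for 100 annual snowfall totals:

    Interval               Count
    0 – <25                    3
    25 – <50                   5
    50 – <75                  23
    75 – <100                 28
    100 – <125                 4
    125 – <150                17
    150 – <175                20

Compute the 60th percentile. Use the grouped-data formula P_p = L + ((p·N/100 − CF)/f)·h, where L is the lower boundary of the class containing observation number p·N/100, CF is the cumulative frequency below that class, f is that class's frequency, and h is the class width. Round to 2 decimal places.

106.25

N = 100; target position k = 60/100 · 100 = 60.
Cumulative frequencies: 3, 8, 31, 59, 63, 80, 100.
Observation 60 falls in the class 100 – <125.
L = 100, CF = 59, f = 4, h = 25.
P60 = 100 + ((60 − 59)/4)·25 = 100 + 6.25 = 106.25.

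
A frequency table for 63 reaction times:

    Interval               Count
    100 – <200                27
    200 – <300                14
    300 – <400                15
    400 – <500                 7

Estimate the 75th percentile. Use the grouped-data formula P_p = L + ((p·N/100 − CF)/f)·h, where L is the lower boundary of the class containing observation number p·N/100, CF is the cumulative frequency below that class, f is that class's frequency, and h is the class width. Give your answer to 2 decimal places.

N = 63; target position k = 75/100 · 63 = 47.25.
Cumulative frequencies: 27, 41, 56, 63.
Observation 47.25 falls in the class 300 – <400.
L = 300, CF = 41, f = 15, h = 100.
P75 = 300 + ((47.25 − 41)/15)·100 = 300 + 41.6667 = 341.667.

341.67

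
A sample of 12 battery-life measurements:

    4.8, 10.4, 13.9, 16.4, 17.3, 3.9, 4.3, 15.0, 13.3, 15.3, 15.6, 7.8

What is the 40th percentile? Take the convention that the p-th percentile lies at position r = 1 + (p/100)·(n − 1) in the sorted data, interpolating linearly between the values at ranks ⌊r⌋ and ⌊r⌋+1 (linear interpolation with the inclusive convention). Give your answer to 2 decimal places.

11.56

Sorted: 3.9, 4.3, 4.8, 7.8, 10.4, 13.3, 13.9, 15.0, 15.3, 15.6, 16.4, 17.3.
n = 12.
r = 1 + (40/100)·(12 − 1) = 1 + 4.4 = 5.4.
Rank 5 is 10.4 and rank 6 is 13.3.
Interpolate: 10.4 + 0.4·(13.3 − 10.4) = 10.4 + 0.4·2.9 = 11.56.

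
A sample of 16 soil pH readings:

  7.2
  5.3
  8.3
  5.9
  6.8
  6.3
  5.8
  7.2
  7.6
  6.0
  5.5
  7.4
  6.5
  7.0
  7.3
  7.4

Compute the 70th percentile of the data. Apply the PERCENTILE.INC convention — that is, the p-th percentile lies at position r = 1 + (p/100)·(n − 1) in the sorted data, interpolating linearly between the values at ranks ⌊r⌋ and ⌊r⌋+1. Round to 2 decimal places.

Sorted: 5.3, 5.5, 5.8, 5.9, 6.0, 6.3, 6.5, 6.8, 7.0, 7.2, 7.2, 7.3, 7.4, 7.4, 7.6, 8.3.
n = 16.
r = 1 + (70/100)·(16 − 1) = 1 + 10.5 = 11.5.
Rank 11 is 7.2 and rank 12 is 7.3.
Interpolate: 7.2 + 0.5·(7.3 − 7.2) = 7.2 + 0.5·0.1 = 7.25.

7.25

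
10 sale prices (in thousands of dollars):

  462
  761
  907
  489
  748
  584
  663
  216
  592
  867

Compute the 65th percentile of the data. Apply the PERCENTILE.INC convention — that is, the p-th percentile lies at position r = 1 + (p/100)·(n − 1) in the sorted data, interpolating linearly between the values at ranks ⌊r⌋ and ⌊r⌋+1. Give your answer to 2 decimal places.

735.25

Sorted: 216, 462, 489, 584, 592, 663, 748, 761, 867, 907.
n = 10.
r = 1 + (65/100)·(10 − 1) = 1 + 5.85 = 6.85.
Rank 6 is 663 and rank 7 is 748.
Interpolate: 663 + 0.85·(748 − 663) = 663 + 0.85·85 = 735.25.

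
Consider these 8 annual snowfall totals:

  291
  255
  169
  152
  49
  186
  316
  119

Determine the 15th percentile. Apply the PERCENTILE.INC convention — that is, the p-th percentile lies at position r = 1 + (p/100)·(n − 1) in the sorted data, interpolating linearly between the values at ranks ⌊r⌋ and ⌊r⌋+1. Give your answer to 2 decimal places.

Sorted: 49, 119, 152, 169, 186, 255, 291, 316.
n = 8.
r = 1 + (15/100)·(8 − 1) = 1 + 1.05 = 2.05.
Rank 2 is 119 and rank 3 is 152.
Interpolate: 119 + 0.05·(152 − 119) = 119 + 0.05·33 = 120.65.

120.65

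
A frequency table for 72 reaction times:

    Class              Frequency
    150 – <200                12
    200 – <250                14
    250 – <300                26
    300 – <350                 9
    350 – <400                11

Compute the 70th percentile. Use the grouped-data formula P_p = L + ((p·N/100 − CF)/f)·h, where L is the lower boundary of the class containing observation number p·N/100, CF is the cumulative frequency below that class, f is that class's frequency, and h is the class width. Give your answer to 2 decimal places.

296.92

N = 72; target position k = 70/100 · 72 = 50.4.
Cumulative frequencies: 12, 26, 52, 61, 72.
Observation 50.4 falls in the class 250 – <300.
L = 250, CF = 26, f = 26, h = 50.
P70 = 250 + ((50.4 − 26)/26)·50 = 250 + 46.9231 = 296.923.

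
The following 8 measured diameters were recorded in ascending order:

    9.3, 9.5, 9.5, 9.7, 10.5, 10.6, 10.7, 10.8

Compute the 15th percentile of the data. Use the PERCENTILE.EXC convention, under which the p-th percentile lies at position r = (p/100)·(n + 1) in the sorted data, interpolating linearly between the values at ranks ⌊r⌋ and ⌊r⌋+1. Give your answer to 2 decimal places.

9.37

n = 8.
r = (15/100)·(8 + 1) = 1.35.
Rank 1 is 9.3 and rank 2 is 9.5.
Interpolate: 9.3 + 0.35·(9.5 − 9.3) = 9.3 + 0.35·0.2 = 9.37.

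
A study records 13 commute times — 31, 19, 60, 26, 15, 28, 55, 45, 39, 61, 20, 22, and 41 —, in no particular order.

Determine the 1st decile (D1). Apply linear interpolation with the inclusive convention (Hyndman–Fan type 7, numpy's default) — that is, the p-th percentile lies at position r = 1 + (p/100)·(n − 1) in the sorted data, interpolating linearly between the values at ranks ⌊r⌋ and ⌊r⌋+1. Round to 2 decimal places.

Sorted: 15, 19, 20, 22, 26, 28, 31, 39, 41, 45, 55, 60, 61.
n = 13.
r = 1 + (10/100)·(13 − 1) = 1 + 1.2 = 2.2.
Rank 2 is 19 and rank 3 is 20.
Interpolate: 19 + 0.2·(20 − 19) = 19 + 0.2·1 = 19.2.

19.20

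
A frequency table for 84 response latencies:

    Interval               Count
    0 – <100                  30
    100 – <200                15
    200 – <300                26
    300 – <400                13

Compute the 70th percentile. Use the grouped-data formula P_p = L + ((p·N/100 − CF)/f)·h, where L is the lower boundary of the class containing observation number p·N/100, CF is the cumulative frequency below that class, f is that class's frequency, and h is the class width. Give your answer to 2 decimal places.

253.08

N = 84; target position k = 70/100 · 84 = 58.8.
Cumulative frequencies: 30, 45, 71, 84.
Observation 58.8 falls in the class 200 – <300.
L = 200, CF = 45, f = 26, h = 100.
P70 = 200 + ((58.8 − 45)/26)·100 = 200 + 53.0769 = 253.077.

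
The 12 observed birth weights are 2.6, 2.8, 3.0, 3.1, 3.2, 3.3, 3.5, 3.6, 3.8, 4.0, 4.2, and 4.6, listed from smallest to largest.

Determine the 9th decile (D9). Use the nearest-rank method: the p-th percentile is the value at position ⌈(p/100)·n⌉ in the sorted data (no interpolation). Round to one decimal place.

4.2

n = 12.
Position = ⌈90/100 · 12⌉ = ⌈10.8⌉ = 11.
The value at rank 11 is 4.2.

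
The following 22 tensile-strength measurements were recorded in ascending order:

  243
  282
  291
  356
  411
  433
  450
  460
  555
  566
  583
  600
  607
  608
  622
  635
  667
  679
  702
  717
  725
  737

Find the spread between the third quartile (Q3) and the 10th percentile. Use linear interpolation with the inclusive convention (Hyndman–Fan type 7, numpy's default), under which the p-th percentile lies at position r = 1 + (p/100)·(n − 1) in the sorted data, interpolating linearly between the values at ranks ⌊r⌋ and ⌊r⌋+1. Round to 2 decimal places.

n = 22.
P10: r = 3.1; ranks 3–4 are 291, 356; interpolating gives 297.5.
P75: r = 16.75; ranks 16–17 are 635, 667; interpolating gives 659.
Difference: 659 − 297.5 = 361.5.

361.50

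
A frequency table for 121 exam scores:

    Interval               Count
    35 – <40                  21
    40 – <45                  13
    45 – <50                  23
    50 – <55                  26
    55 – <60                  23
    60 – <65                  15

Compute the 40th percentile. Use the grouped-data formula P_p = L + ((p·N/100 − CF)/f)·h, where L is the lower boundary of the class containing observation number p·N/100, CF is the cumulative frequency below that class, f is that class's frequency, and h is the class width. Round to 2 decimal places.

48.13

N = 121; target position k = 40/100 · 121 = 48.4.
Cumulative frequencies: 21, 34, 57, 83, 106, 121.
Observation 48.4 falls in the class 45 – <50.
L = 45, CF = 34, f = 23, h = 5.
P40 = 45 + ((48.4 − 34)/23)·5 = 45 + 3.13043 = 48.1304.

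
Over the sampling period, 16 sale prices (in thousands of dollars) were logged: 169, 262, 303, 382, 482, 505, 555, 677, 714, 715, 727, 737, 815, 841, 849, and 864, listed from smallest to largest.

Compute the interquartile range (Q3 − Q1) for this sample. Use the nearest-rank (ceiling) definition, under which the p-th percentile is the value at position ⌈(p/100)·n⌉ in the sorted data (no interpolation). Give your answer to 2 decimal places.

355.00

n = 16.
P25: rank ⌈25/100·16⌉ = 4 → 382.
P75: rank ⌈75/100·16⌉ = 12 → 737.
Difference: 737 − 382 = 355.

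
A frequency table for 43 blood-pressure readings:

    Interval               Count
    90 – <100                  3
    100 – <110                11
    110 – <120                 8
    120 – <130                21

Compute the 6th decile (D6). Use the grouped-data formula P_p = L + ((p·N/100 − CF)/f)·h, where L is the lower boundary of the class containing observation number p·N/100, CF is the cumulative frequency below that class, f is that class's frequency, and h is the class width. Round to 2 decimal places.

121.81

N = 43; target position k = 60/100 · 43 = 25.8.
Cumulative frequencies: 3, 14, 22, 43.
Observation 25.8 falls in the class 120 – <130.
L = 120, CF = 22, f = 21, h = 10.
P60 = 120 + ((25.8 − 22)/21)·10 = 120 + 1.80952 = 121.81.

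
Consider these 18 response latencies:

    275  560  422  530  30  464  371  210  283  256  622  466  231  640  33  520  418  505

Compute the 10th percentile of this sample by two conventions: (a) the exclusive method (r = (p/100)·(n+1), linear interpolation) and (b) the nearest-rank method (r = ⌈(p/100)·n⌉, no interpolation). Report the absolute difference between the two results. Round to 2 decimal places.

0.30

Sorted: 30, 33, 210, 231, 256, 275, 283, 371, 418, 422, 464, 466, 505, 520, 530, 560, 622, 640.
n = 18.
(a) r = 1.9; between ranks 1 (30) and 2 (33): 32.7.
(b) the nearest-rank method: rank 2 → 33.
|32.7 − 33| = 0.3.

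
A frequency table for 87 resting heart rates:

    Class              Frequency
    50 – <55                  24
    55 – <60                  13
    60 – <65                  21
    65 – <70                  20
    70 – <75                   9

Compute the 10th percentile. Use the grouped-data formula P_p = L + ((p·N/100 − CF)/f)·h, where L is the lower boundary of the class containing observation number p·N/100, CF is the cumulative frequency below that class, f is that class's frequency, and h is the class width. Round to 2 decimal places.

N = 87; target position k = 10/100 · 87 = 8.7.
Cumulative frequencies: 24, 37, 58, 78, 87.
Observation 8.7 falls in the class 50 – <55.
L = 50, CF = 0, f = 24, h = 5.
P10 = 50 + ((8.7 − 0)/24)·5 = 50 + 1.8125 = 51.8125.

51.81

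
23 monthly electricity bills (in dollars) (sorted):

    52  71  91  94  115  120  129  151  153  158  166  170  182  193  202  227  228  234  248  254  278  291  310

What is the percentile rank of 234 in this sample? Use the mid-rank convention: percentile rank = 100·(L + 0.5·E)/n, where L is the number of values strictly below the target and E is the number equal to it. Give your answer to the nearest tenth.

76.1

Count below 234: L = 17; count equal: E = 1; n = 23.
Percentile rank = 100·(17 + 0.5·1)/23 = 100·17.5/23 = 76.09.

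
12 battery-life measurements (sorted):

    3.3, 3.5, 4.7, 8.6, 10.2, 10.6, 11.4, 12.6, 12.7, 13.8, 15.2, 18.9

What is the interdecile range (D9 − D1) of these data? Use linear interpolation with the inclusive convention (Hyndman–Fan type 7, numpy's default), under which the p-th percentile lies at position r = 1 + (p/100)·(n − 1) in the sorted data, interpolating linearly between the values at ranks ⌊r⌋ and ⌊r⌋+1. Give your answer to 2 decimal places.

11.44

n = 12.
P10: r = 2.1; ranks 2–3 are 3.5, 4.7; interpolating gives 3.62.
P90: r = 10.9; ranks 10–11 are 13.8, 15.2; interpolating gives 15.06.
Difference: 15.06 − 3.62 = 11.44.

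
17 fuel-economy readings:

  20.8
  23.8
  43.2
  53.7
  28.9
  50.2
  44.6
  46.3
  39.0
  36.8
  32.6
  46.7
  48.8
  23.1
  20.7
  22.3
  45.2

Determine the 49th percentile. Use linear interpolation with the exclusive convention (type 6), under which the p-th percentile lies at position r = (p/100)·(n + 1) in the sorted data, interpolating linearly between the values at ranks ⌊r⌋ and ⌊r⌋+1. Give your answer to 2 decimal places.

38.60

Sorted: 20.7, 20.8, 22.3, 23.1, 23.8, 28.9, 32.6, 36.8, 39.0, 43.2, 44.6, 45.2, 46.3, 46.7, 48.8, 50.2, 53.7.
n = 17.
r = (49/100)·(17 + 1) = 8.82.
Rank 8 is 36.8 and rank 9 is 39.0.
Interpolate: 36.8 + 0.82·(39.0 − 36.8) = 36.8 + 0.82·2.2 = 38.604.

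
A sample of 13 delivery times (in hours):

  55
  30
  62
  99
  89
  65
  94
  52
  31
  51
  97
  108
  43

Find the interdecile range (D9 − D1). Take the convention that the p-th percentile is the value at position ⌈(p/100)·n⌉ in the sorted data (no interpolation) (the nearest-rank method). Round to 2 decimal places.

Sorted: 30, 31, 43, 51, 52, 55, 62, 65, 89, 94, 97, 99, 108.
n = 13.
P10: rank ⌈10/100·13⌉ = 2 → 31.
P90: rank ⌈90/100·13⌉ = 12 → 99.
Difference: 99 − 31 = 68.

68.00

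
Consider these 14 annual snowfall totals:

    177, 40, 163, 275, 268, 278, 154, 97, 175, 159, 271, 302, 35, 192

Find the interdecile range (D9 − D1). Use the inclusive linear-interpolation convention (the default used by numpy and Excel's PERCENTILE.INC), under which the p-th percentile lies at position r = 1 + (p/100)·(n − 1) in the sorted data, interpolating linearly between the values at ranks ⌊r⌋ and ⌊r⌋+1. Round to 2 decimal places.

220.00

Sorted: 35, 40, 97, 154, 159, 163, 175, 177, 192, 268, 271, 275, 278, 302.
n = 14.
P10: r = 2.3; ranks 2–3 are 40, 97; interpolating gives 57.1.
P90: r = 12.7; ranks 12–13 are 275, 278; interpolating gives 277.1.
Difference: 277.1 − 57.1 = 220.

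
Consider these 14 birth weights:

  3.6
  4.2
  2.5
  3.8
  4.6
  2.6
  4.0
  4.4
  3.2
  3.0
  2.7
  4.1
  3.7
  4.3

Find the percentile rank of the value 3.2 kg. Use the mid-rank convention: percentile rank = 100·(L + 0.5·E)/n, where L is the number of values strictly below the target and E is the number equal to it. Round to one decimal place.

32.1

Sorted: 2.5, 2.6, 2.7, 3.0, 3.2, 3.6, 3.7, 3.8, 4.0, 4.1, 4.2, 4.3, 4.4, 4.6.
Count below 3.2: L = 4; count equal: E = 1; n = 14.
Percentile rank = 100·(4 + 0.5·1)/14 = 100·4.5/14 = 32.14.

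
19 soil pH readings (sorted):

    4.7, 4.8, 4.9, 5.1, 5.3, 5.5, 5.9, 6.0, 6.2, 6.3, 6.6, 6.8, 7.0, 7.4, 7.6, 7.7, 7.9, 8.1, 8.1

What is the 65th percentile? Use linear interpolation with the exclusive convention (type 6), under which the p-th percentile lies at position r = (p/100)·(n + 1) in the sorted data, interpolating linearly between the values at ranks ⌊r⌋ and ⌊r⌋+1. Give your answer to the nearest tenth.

7.0

n = 19.
r = (65/100)·(19 + 1) = 13.
r is an integer, so P65 is the value at rank 13: 7.0.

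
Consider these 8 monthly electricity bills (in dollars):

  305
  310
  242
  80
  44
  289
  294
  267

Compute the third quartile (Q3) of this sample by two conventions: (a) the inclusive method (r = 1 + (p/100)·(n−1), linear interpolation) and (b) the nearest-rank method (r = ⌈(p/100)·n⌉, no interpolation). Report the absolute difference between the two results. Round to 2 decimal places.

Sorted: 44, 80, 242, 267, 289, 294, 305, 310.
n = 8.
(a) r = 6.25; between ranks 6 (294) and 7 (305): 296.75.
(b) the nearest-rank method: rank 6 → 294.
|296.75 − 294| = 2.75.

2.75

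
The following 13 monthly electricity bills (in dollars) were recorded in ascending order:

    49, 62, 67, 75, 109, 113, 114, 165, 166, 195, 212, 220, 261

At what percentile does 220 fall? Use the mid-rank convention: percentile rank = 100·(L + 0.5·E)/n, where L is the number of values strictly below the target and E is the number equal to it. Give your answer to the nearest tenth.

88.5

Count below 220: L = 11; count equal: E = 1; n = 13.
Percentile rank = 100·(11 + 0.5·1)/13 = 100·11.5/13 = 88.46.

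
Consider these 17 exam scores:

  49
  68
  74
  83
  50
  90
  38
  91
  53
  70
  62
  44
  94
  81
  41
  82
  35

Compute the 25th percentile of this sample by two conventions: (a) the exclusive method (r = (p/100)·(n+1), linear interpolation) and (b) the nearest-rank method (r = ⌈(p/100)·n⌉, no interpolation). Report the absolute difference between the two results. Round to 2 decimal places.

2.50

Sorted: 35, 38, 41, 44, 49, 50, 53, 62, 68, 70, 74, 81, 82, 83, 90, 91, 94.
n = 17.
(a) r = 4.5; between ranks 4 (44) and 5 (49): 46.5.
(b) the nearest-rank method: rank 5 → 49.
|46.5 − 49| = 2.5.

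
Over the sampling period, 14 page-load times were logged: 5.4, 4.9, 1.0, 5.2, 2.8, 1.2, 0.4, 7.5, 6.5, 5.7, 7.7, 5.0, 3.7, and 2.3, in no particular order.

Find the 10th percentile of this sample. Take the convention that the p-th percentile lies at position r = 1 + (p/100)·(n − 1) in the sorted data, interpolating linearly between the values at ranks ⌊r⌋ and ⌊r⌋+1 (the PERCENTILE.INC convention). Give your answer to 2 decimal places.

1.06

Sorted: 0.4, 1.0, 1.2, 2.3, 2.8, 3.7, 4.9, 5.0, 5.2, 5.4, 5.7, 6.5, 7.5, 7.7.
n = 14.
r = 1 + (10/100)·(14 − 1) = 1 + 1.3 = 2.3.
Rank 2 is 1.0 and rank 3 is 1.2.
Interpolate: 1.0 + 0.3·(1.2 − 1.0) = 1.0 + 0.3·0.2 = 1.06.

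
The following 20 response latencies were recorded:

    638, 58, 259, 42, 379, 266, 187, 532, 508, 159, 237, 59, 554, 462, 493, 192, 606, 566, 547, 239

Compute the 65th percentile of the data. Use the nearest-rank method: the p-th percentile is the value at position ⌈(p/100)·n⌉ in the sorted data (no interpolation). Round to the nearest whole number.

Sorted: 42, 58, 59, 159, 187, 192, 237, 239, 259, 266, 379, 462, 493, 508, 532, 547, 554, 566, 606, 638.
n = 20.
Position = ⌈65/100 · 20⌉ = ⌈13⌉ = 13.
The value at rank 13 is 493.

493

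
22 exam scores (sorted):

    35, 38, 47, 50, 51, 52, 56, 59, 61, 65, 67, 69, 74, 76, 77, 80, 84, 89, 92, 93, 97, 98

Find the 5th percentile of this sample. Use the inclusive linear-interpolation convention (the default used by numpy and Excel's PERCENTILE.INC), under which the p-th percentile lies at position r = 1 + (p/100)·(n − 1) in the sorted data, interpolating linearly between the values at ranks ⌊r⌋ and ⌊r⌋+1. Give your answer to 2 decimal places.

38.45

n = 22.
r = 1 + (5/100)·(22 − 1) = 1 + 1.05 = 2.05.
Rank 2 is 38 and rank 3 is 47.
Interpolate: 38 + 0.05·(47 − 38) = 38 + 0.05·9 = 38.45.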